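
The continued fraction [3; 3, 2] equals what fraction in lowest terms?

Fold from the inside: start with 2/1.
  3 + 1/2 = 7/2
  3 + 2/7 = 23/7

23/7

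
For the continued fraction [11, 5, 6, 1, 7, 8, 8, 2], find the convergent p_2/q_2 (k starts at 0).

Using pₖ = aₖpₖ₋₁ + pₖ₋₂, qₖ = aₖqₖ₋₁ + qₖ₋₂ (with p₋₁=1, p₋₂=0, q₋₁=0, q₋₂=1):
  k=0: a=11, p=11, q=1
  k=1: a=5, p=56, q=5
  k=2: a=6, p=347, q=31

347/31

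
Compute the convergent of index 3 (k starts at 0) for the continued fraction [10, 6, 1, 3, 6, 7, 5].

Using pₖ = aₖpₖ₋₁ + pₖ₋₂, qₖ = aₖqₖ₋₁ + qₖ₋₂ (with p₋₁=1, p₋₂=0, q₋₁=0, q₋₂=1):
  k=0: a=10, p=10, q=1
  k=1: a=6, p=61, q=6
  k=2: a=1, p=71, q=7
  k=3: a=3, p=274, q=27

274/27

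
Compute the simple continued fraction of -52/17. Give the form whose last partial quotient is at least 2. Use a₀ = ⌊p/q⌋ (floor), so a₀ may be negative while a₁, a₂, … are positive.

[-4; 1, 16]

-52 = -4·17 + 16
17 = 1·16 + 1
16 = 16·1 + 0  (stop)
So -52/17 = [-4; 1, 16].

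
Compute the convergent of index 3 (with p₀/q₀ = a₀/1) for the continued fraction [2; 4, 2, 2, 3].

Using pₖ = aₖpₖ₋₁ + pₖ₋₂, qₖ = aₖqₖ₋₁ + qₖ₋₂ (with p₋₁=1, p₋₂=0, q₋₁=0, q₋₂=1):
  k=0: a=2, p=2, q=1
  k=1: a=4, p=9, q=4
  k=2: a=2, p=20, q=9
  k=3: a=2, p=49, q=22

49/22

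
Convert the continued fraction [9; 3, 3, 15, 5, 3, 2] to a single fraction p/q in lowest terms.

53302/5731

Fold from the inside: start with 2/1.
  3 + 1/2 = 7/2
  5 + 2/7 = 37/7
  15 + 7/37 = 562/37
  3 + 37/562 = 1723/562
  3 + 562/1723 = 5731/1723
  9 + 1723/5731 = 53302/5731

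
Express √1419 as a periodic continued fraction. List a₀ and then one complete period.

[37; 1, 2, 37, 2, 1, 74]

a₀ = ⌊√1419⌋ = 37.
With m₀=0, d₀=1 and mₖ₊₁ = dₖaₖ − mₖ, dₖ₊₁ = (n − mₖ₊₁²)/dₖ, aₖ₊₁ = ⌊(a₀+mₖ₊₁)/dₖ₊₁⌋:
  k=1: m=37, d=50, a=1
  k=2: m=13, d=25, a=2
  k=3: m=37, d=2, a=37
  k=4: m=37, d=25, a=2
  k=5: m=13, d=50, a=1
  k=6: m=37, d=1, a=74
d=1 and a=2a₀=74 at k=6, so the next step gives (m, d) = (37, 50) again — its k=1 value — and the period has length 6.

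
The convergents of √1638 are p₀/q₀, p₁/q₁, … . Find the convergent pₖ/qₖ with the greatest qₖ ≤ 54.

1457/36

√1638 = [40; 2, 8, 2, 80, …] (period length 4).
Convergents:
  p_0/q_0 = 40/1
  p_1/q_1 = 81/2
  p_2/q_2 = 688/17
  p_3/q_3 = 1457/36
  p_4/q_4 = 117248/2897
q_3 = 36 ≤ 54 < 2897 = q_4, so the answer is 1457/36.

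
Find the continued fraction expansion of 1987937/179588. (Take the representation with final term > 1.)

1987937 = 11*179588 + 12469
179588 = 14*12469 + 5022
12469 = 2*5022 + 2425
5022 = 2*2425 + 172
2425 = 14*172 + 17
172 = 10*17 + 2
17 = 8*2 + 1
2 = 2*1 + 0  (stop)
So 1987937/179588 = [11; 14, 2, 2, 14, 10, 8, 2].

[11; 14, 2, 2, 14, 10, 8, 2]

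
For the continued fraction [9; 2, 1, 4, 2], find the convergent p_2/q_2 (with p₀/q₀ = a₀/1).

Using pₖ = aₖpₖ₋₁ + pₖ₋₂, qₖ = aₖqₖ₋₁ + qₖ₋₂ (with p₋₁=1, p₋₂=0, q₋₁=0, q₋₂=1):
  k=0: a=9, p=9, q=1
  k=1: a=2, p=19, q=2
  k=2: a=1, p=28, q=3

28/3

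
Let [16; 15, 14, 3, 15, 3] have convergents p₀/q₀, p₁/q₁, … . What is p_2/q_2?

3390/211

Using pₖ = aₖpₖ₋₁ + pₖ₋₂, qₖ = aₖqₖ₋₁ + qₖ₋₂ (with p₋₁=1, p₋₂=0, q₋₁=0, q₋₂=1):
  k=0: a=16, p=16, q=1
  k=1: a=15, p=241, q=15
  k=2: a=14, p=3390, q=211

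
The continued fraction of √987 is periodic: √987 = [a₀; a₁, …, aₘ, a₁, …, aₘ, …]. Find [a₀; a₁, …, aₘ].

[31; 2, 2, 2, 62]

a₀ = ⌊√987⌋ = 31.
With m₀=0, d₀=1 and mₖ₊₁ = dₖaₖ − mₖ, dₖ₊₁ = (n − mₖ₊₁²)/dₖ, aₖ₊₁ = ⌊(a₀+mₖ₊₁)/dₖ₊₁⌋:
  k=1: m=31, d=26, a=2
  k=2: m=21, d=21, a=2
  k=3: m=21, d=26, a=2
  k=4: m=31, d=1, a=62
d=1 and a=2a₀=62 at k=4, so the next step gives (m, d) = (31, 26) again — its k=1 value — and the period has length 4.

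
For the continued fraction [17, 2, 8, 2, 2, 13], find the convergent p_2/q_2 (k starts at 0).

Using pₖ = aₖpₖ₋₁ + pₖ₋₂, qₖ = aₖqₖ₋₁ + qₖ₋₂ (with p₋₁=1, p₋₂=0, q₋₁=0, q₋₂=1):
  k=0: a=17, p=17, q=1
  k=1: a=2, p=35, q=2
  k=2: a=8, p=297, q=17

297/17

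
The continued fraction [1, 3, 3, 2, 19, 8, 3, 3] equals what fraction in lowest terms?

48689/37331

Fold from the inside: start with 3/1.
  3 + 1/3 = 10/3
  8 + 3/10 = 83/10
  19 + 10/83 = 1587/83
  2 + 83/1587 = 3257/1587
  3 + 1587/3257 = 11358/3257
  3 + 3257/11358 = 37331/11358
  1 + 11358/37331 = 48689/37331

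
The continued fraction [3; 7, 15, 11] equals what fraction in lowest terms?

Using pₖ = aₖpₖ₋₁ + pₖ₋₂ and qₖ = aₖqₖ₋₁ + qₖ₋₂:
  k=0: a=3, p=3, q=1
  k=1: a=7, p=22, q=7
  k=2: a=15, p=333, q=106
  k=3: a=11, p=3685, q=1173

3685/1173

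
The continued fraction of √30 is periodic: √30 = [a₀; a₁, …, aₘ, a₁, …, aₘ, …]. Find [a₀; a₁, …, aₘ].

a₀ = ⌊√30⌋ = 5.
With m₀=0, d₀=1 and mₖ₊₁ = dₖaₖ − mₖ, dₖ₊₁ = (n − mₖ₊₁²)/dₖ, aₖ₊₁ = ⌊(a₀+mₖ₊₁)/dₖ₊₁⌋:
  k=1: m=5, d=5, a=2
  k=2: m=5, d=1, a=10
d=1 and a=2a₀=10 at k=2, so the next step gives (m, d) = (5, 5) again — its k=1 value — and the period has length 2.

[5; 2, 10]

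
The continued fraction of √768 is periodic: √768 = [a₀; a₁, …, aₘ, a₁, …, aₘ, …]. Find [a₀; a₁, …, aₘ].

[27; 1, 2, 2, 13, 2, 2, 1, 54]

a₀ = ⌊√768⌋ = 27.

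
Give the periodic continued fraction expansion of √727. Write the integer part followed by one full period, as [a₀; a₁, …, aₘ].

[26; 1, 25, 1, 52]

a₀ = ⌊√727⌋ = 26.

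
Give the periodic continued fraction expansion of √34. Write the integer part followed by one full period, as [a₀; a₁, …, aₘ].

a₀ = ⌊√34⌋ = 5.

[5; 1, 4, 1, 10]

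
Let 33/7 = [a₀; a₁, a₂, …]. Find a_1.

1

33 = 4·7 + 5   →  a_0 = 4
7 = 1·5 + 2   →  a_1 = 1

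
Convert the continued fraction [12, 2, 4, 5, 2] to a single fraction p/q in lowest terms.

1282/103

Fold from the inside: start with 2/1.
  5 + 1/2 = 11/2
  4 + 2/11 = 46/11
  2 + 11/46 = 103/46
  12 + 46/103 = 1282/103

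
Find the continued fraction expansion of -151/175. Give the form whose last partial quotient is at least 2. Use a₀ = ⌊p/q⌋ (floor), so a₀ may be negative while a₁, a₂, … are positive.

-151 = -1*175 + 24
175 = 7*24 + 7
24 = 3*7 + 3
7 = 2*3 + 1
3 = 3*1 + 0  (stop)
So -151/175 = [-1; 7, 3, 2, 3].

[-1; 7, 3, 2, 3]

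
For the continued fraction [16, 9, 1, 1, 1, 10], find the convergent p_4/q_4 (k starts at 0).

Using pₖ = aₖpₖ₋₁ + pₖ₋₂, qₖ = aₖqₖ₋₁ + qₖ₋₂ (with p₋₁=1, p₋₂=0, q₋₁=0, q₋₂=1):
  k=0: a=16, p=16, q=1
  k=1: a=9, p=145, q=9
  k=2: a=1, p=161, q=10
  k=3: a=1, p=306, q=19
  k=4: a=1, p=467, q=29

467/29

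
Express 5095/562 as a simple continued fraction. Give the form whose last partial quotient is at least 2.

[9; 15, 5, 3, 2]

5095 = 9×562 + 37
562 = 15×37 + 7
37 = 5×7 + 2
7 = 3×2 + 1
2 = 2×1 + 0  (stop)
So 5095/562 = [9; 15, 5, 3, 2].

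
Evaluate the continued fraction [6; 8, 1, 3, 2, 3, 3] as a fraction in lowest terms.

Using pₖ = aₖpₖ₋₁ + pₖ₋₂ and qₖ = aₖqₖ₋₁ + qₖ₋₂:
  k=0: a=6, p=6, q=1
  k=1: a=8, p=49, q=8
  k=2: a=1, p=55, q=9
  k=3: a=3, p=214, q=35
  k=4: a=2, p=483, q=79
  k=5: a=3, p=1663, q=272
  k=6: a=3, p=5472, q=895

5472/895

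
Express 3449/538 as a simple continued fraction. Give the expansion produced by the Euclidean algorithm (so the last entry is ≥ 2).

[6; 2, 2, 3, 3, 4, 2]

3449 = 6*538 + 221
538 = 2*221 + 96
221 = 2*96 + 29
96 = 3*29 + 9
29 = 3*9 + 2
9 = 4*2 + 1
2 = 2*1 + 0  (stop)
So 3449/538 = [6; 2, 2, 3, 3, 4, 2].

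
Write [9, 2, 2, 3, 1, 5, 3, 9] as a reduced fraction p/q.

35323/3754

Using pₖ = aₖpₖ₋₁ + pₖ₋₂ and qₖ = aₖqₖ₋₁ + qₖ₋₂:
  k=0: a=9, p=9, q=1
  k=1: a=2, p=19, q=2
  k=2: a=2, p=47, q=5
  k=3: a=3, p=160, q=17
  k=4: a=1, p=207, q=22
  k=5: a=5, p=1195, q=127
  k=6: a=3, p=3792, q=403
  k=7: a=9, p=35323, q=3754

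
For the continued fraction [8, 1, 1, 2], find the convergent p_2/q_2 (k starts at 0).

17/2

Using pₖ = aₖpₖ₋₁ + pₖ₋₂, qₖ = aₖqₖ₋₁ + qₖ₋₂ (with p₋₁=1, p₋₂=0, q₋₁=0, q₋₂=1):
  k=0: a=8, p=8, q=1
  k=1: a=1, p=9, q=1
  k=2: a=1, p=17, q=2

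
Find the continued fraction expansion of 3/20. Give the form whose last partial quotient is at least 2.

[0; 6, 1, 2]

3 = 0*20 + 3
20 = 6*3 + 2
3 = 1*2 + 1
2 = 2*1 + 0  (stop)
So 3/20 = [0; 6, 1, 2].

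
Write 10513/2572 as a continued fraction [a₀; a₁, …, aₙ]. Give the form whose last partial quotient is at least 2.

10513 = 4·2572 + 225
2572 = 11·225 + 97
225 = 2·97 + 31
97 = 3·31 + 4
31 = 7·4 + 3
4 = 1·3 + 1
3 = 3·1 + 0  (stop)
So 10513/2572 = [4; 11, 2, 3, 7, 1, 3].

[4; 11, 2, 3, 7, 1, 3]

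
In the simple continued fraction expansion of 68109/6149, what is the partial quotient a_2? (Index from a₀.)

12

68109 = 11·6149 + 470   →  a_0 = 11
6149 = 13·470 + 39   →  a_1 = 13
470 = 12·39 + 2   →  a_2 = 12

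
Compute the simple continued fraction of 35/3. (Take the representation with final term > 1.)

[11; 1, 2]

35 = 11*3 + 2
3 = 1*2 + 1
2 = 2*1 + 0  (stop)
So 35/3 = [11; 1, 2].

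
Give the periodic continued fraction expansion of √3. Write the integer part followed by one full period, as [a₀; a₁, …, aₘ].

[1; 1, 2]

a₀ = ⌊√3⌋ = 1.
With m₀=0, d₀=1 and mₖ₊₁ = dₖaₖ − mₖ, dₖ₊₁ = (n − mₖ₊₁²)/dₖ, aₖ₊₁ = ⌊(a₀+mₖ₊₁)/dₖ₊₁⌋:
  k=1: m=1, d=2, a=1
  k=2: m=1, d=1, a=2
d=1 and a=2a₀=2 at k=2, so the next step gives (m, d) = (1, 2) again — its k=1 value — and the period has length 2.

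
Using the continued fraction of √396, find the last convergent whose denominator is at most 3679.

√396 = [19; 1, 8, 1, 38, …] (period length 4).
Convergents:
  p_0/q_0 = 19/1
  p_1/q_1 = 20/1
  p_2/q_2 = 179/9
  p_3/q_3 = 199/10
  p_4/q_4 = 7741/389
  p_5/q_5 = 7940/399
  p_6/q_6 = 71261/3581
  p_7/q_7 = 79201/3980
q_6 = 3581 ≤ 3679 < 3980 = q_7, so the answer is 71261/3581.

71261/3581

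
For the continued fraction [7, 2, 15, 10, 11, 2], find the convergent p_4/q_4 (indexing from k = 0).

Using pₖ = aₖpₖ₋₁ + pₖ₋₂, qₖ = aₖqₖ₋₁ + qₖ₋₂ (with p₋₁=1, p₋₂=0, q₋₁=0, q₋₂=1):
  k=0: a=7, p=7, q=1
  k=1: a=2, p=15, q=2
  k=2: a=15, p=232, q=31
  k=3: a=10, p=2335, q=312
  k=4: a=11, p=25917, q=3463

25917/3463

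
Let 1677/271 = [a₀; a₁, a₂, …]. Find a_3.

1677 = 6·271 + 51   →  a_0 = 6
271 = 5·51 + 16   →  a_1 = 5
51 = 3·16 + 3   →  a_2 = 3
16 = 5·3 + 1   →  a_3 = 5

5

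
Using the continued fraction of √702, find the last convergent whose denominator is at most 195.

2782/105

√702 = [26; 2, 52, …] (period length 2).
Convergents:
  p_0/q_0 = 26/1
  p_1/q_1 = 53/2
  p_2/q_2 = 2782/105
  p_3/q_3 = 5617/212
q_2 = 105 ≤ 195 < 212 = q_3, so the answer is 2782/105.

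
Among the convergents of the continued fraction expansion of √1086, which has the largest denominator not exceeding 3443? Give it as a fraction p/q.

47817/1451

√1086 = [32; 1, 20, 1, 64, …] (period length 4).
Convergents:
  p_0/q_0 = 32/1
  p_1/q_1 = 33/1
  p_2/q_2 = 692/21
  p_3/q_3 = 725/22
  p_4/q_4 = 47092/1429
  p_5/q_5 = 47817/1451
  p_6/q_6 = 1003432/30449
q_5 = 1451 ≤ 3443 < 30449 = q_6, so the answer is 47817/1451.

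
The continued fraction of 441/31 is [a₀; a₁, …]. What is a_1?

441 = 14·31 + 7   →  a_0 = 14
31 = 4·7 + 3   →  a_1 = 4

4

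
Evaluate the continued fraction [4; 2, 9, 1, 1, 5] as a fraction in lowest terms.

Using pₖ = aₖpₖ₋₁ + pₖ₋₂ and qₖ = aₖqₖ₋₁ + qₖ₋₂:
  k=0: a=4, p=4, q=1
  k=1: a=2, p=9, q=2
  k=2: a=9, p=85, q=19
  k=3: a=1, p=94, q=21
  k=4: a=1, p=179, q=40
  k=5: a=5, p=989, q=221

989/221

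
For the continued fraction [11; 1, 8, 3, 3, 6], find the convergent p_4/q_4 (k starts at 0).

Using pₖ = aₖpₖ₋₁ + pₖ₋₂, qₖ = aₖqₖ₋₁ + qₖ₋₂ (with p₋₁=1, p₋₂=0, q₋₁=0, q₋₂=1):
  k=0: a=11, p=11, q=1
  k=1: a=1, p=12, q=1
  k=2: a=8, p=107, q=9
  k=3: a=3, p=333, q=28
  k=4: a=3, p=1106, q=93

1106/93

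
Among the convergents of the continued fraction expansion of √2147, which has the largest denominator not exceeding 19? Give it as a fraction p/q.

139/3

√2147 = [46; 2, 1, 45, 1, 2, 92, …] (period length 6).
Convergents:
  p_0/q_0 = 46/1
  p_1/q_1 = 93/2
  p_2/q_2 = 139/3
  p_3/q_3 = 6348/137
q_2 = 3 ≤ 19 < 137 = q_3, so the answer is 139/3.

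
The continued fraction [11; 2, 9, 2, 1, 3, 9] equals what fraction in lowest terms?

Fold from the inside: start with 9/1.
  3 + 1/9 = 28/9
  1 + 9/28 = 37/28
  2 + 28/37 = 102/37
  9 + 37/102 = 955/102
  2 + 102/955 = 2012/955
  11 + 955/2012 = 23087/2012

23087/2012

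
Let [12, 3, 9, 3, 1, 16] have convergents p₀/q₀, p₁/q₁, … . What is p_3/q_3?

Using pₖ = aₖpₖ₋₁ + pₖ₋₂, qₖ = aₖqₖ₋₁ + qₖ₋₂ (with p₋₁=1, p₋₂=0, q₋₁=0, q₋₂=1):
  k=0: a=12, p=12, q=1
  k=1: a=3, p=37, q=3
  k=2: a=9, p=345, q=28
  k=3: a=3, p=1072, q=87

1072/87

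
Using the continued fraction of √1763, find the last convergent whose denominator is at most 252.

3527/84

√1763 = [41; 1, 82, …] (period length 2).
Convergents:
  p_0/q_0 = 41/1
  p_1/q_1 = 42/1
  p_2/q_2 = 3485/83
  p_3/q_3 = 3527/84
  p_4/q_4 = 292699/6971
q_3 = 84 ≤ 252 < 6971 = q_4, so the answer is 3527/84.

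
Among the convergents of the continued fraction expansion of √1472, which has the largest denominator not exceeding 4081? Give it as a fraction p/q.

√1472 = [38; 2, 1, 2, 1, 2, 76, …] (period length 6).
Convergents:
  p_0/q_0 = 38/1
  p_1/q_1 = 77/2
  p_2/q_2 = 115/3
  p_3/q_3 = 307/8
  p_4/q_4 = 422/11
  p_5/q_5 = 1151/30
  p_6/q_6 = 87898/2291
  p_7/q_7 = 176947/4612
q_6 = 2291 ≤ 4081 < 4612 = q_7, so the answer is 87898/2291.

87898/2291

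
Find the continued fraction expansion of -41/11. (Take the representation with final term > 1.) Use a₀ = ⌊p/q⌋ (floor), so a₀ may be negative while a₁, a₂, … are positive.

-41 = -4*11 + 3
11 = 3*3 + 2
3 = 1*2 + 1
2 = 2*1 + 0  (stop)
So -41/11 = [-4; 3, 1, 2].

[-4; 3, 1, 2]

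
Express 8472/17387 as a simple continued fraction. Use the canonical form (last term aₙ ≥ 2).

[0; 2, 19, 8, 18, 3]

8472 = 0·17387 + 8472
17387 = 2·8472 + 443
8472 = 19·443 + 55
443 = 8·55 + 3
55 = 18·3 + 1
3 = 3·1 + 0  (stop)
So 8472/17387 = [0; 2, 19, 8, 18, 3].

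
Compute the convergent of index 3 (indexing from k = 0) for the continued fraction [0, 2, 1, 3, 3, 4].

Using pₖ = aₖpₖ₋₁ + pₖ₋₂, qₖ = aₖqₖ₋₁ + qₖ₋₂ (with p₋₁=1, p₋₂=0, q₋₁=0, q₋₂=1):
  k=0: a=0, p=0, q=1
  k=1: a=2, p=1, q=2
  k=2: a=1, p=1, q=3
  k=3: a=3, p=4, q=11

4/11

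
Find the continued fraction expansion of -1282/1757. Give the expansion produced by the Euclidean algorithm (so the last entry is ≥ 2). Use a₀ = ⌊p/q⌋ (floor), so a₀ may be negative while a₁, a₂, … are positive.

[-1; 3, 1, 2, 3, 9, 5]

-1282 = -1*1757 + 475
1757 = 3*475 + 332
475 = 1*332 + 143
332 = 2*143 + 46
143 = 3*46 + 5
46 = 9*5 + 1
5 = 5*1 + 0  (stop)
So -1282/1757 = [-1; 3, 1, 2, 3, 9, 5].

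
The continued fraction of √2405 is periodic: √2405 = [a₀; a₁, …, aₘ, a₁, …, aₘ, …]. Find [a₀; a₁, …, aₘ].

[49; 24, 1, 1, 24, 98]

a₀ = ⌊√2405⌋ = 49.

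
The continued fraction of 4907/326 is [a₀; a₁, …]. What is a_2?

5

4907 = 15·326 + 17   →  a_0 = 15
326 = 19·17 + 3   →  a_1 = 19
17 = 5·3 + 2   →  a_2 = 5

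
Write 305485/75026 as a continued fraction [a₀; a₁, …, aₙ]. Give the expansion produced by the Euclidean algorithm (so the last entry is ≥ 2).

305485 = 4*75026 + 5381
75026 = 13*5381 + 5073
5381 = 1*5073 + 308
5073 = 16*308 + 145
308 = 2*145 + 18
145 = 8*18 + 1
18 = 18*1 + 0  (stop)
So 305485/75026 = [4; 13, 1, 16, 2, 8, 18].

[4; 13, 1, 16, 2, 8, 18]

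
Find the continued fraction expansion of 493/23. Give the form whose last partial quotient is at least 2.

[21; 2, 3, 3]

493 = 21*23 + 10
23 = 2*10 + 3
10 = 3*3 + 1
3 = 3*1 + 0  (stop)
So 493/23 = [21; 2, 3, 3].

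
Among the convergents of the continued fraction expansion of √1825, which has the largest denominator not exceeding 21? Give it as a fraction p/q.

√1825 = [42; 1, 2, 1, 1, 2, 1, 84, …] (period length 7).
Convergents:
  p_0/q_0 = 42/1
  p_1/q_1 = 43/1
  p_2/q_2 = 128/3
  p_3/q_3 = 171/4
  p_4/q_4 = 299/7
  p_5/q_5 = 769/18
  p_6/q_6 = 1068/25
q_5 = 18 ≤ 21 < 25 = q_6, so the answer is 769/18.

769/18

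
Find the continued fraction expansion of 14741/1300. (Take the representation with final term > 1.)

[11; 2, 1, 18, 5, 1, 3]

14741 = 11·1300 + 441
1300 = 2·441 + 418
441 = 1·418 + 23
418 = 18·23 + 4
23 = 5·4 + 3
4 = 1·3 + 1
3 = 3·1 + 0  (stop)
So 14741/1300 = [11; 2, 1, 18, 5, 1, 3].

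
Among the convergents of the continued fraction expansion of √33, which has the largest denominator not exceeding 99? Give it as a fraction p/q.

√33 = [5; 1, 2, 1, 10, …] (period length 4).
Convergents:
  p_0/q_0 = 5/1
  p_1/q_1 = 6/1
  p_2/q_2 = 17/3
  p_3/q_3 = 23/4
  p_4/q_4 = 247/43
  p_5/q_5 = 270/47
  p_6/q_6 = 787/137
q_5 = 47 ≤ 99 < 137 = q_6, so the answer is 270/47.

270/47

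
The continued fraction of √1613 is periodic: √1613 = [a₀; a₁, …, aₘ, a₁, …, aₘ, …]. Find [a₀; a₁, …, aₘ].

a₀ = ⌊√1613⌋ = 40.

[40; 6, 6, 80]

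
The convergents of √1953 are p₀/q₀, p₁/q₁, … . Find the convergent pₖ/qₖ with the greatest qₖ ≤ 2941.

45165/1022

√1953 = [44; 5, 5, 3, 12, 3, 5, 5, 88, …] (period length 8).
Convergents:
  p_0/q_0 = 44/1
  p_1/q_1 = 221/5
  p_2/q_2 = 1149/26
  p_3/q_3 = 3668/83
  p_4/q_4 = 45165/1022
  p_5/q_5 = 139163/3149
q_4 = 1022 ≤ 2941 < 3149 = q_5, so the answer is 45165/1022.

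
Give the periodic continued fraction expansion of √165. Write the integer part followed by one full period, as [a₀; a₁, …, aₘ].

[12; 1, 5, 2, 5, 1, 24]

a₀ = ⌊√165⌋ = 12.
With m₀=0, d₀=1 and mₖ₊₁ = dₖaₖ − mₖ, dₖ₊₁ = (n − mₖ₊₁²)/dₖ, aₖ₊₁ = ⌊(a₀+mₖ₊₁)/dₖ₊₁⌋:
  k=1: m=12, d=21, a=1
  k=2: m=9, d=4, a=5
  k=3: m=11, d=11, a=2
  k=4: m=11, d=4, a=5
  k=5: m=9, d=21, a=1
  k=6: m=12, d=1, a=24
d=1 and a=2a₀=24 at k=6, so the next step gives (m, d) = (12, 21) again — its k=1 value — and the period has length 6.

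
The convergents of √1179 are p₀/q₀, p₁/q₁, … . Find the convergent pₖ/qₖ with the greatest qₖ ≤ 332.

10610/309

√1179 = [34; 2, 1, 33, 1, 2, 68, …] (period length 6).
Convergents:
  p_0/q_0 = 34/1
  p_1/q_1 = 69/2
  p_2/q_2 = 103/3
  p_3/q_3 = 3468/101
  p_4/q_4 = 3571/104
  p_5/q_5 = 10610/309
  p_6/q_6 = 725051/21116
q_5 = 309 ≤ 332 < 21116 = q_6, so the answer is 10610/309.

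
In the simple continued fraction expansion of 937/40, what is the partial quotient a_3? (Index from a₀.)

1

937 = 23·40 + 17   →  a_0 = 23
40 = 2·17 + 6   →  a_1 = 2
17 = 2·6 + 5   →  a_2 = 2
6 = 1·5 + 1   →  a_3 = 1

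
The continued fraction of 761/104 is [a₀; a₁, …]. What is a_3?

761 = 7·104 + 33   →  a_0 = 7
104 = 3·33 + 5   →  a_1 = 3
33 = 6·5 + 3   →  a_2 = 6
5 = 1·3 + 2   →  a_3 = 1

1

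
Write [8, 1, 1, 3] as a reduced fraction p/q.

Using pₖ = aₖpₖ₋₁ + pₖ₋₂ and qₖ = aₖqₖ₋₁ + qₖ₋₂:
  k=0: a=8, p=8, q=1
  k=1: a=1, p=9, q=1
  k=2: a=1, p=17, q=2
  k=3: a=3, p=60, q=7

60/7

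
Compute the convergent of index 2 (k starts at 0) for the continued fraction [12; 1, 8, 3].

116/9

Using pₖ = aₖpₖ₋₁ + pₖ₋₂, qₖ = aₖqₖ₋₁ + qₖ₋₂ (with p₋₁=1, p₋₂=0, q₋₁=0, q₋₂=1):
  k=0: a=12, p=12, q=1
  k=1: a=1, p=13, q=1
  k=2: a=8, p=116, q=9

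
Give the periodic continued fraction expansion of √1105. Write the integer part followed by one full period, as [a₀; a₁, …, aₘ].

[33; 4, 7, 7, 4, 66]

a₀ = ⌊√1105⌋ = 33.
With m₀=0, d₀=1 and mₖ₊₁ = dₖaₖ − mₖ, dₖ₊₁ = (n − mₖ₊₁²)/dₖ, aₖ₊₁ = ⌊(a₀+mₖ₊₁)/dₖ₊₁⌋:
  k=1: m=33, d=16, a=4
  k=2: m=31, d=9, a=7
  k=3: m=32, d=9, a=7
  k=4: m=31, d=16, a=4
  k=5: m=33, d=1, a=66
d=1 and a=2a₀=66 at k=5, so the next step gives (m, d) = (33, 16) again — its k=1 value — and the period has length 5.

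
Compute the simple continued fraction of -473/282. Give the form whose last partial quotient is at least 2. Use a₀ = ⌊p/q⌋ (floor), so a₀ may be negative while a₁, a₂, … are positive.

-473 = -2*282 + 91
282 = 3*91 + 9
91 = 10*9 + 1
9 = 9*1 + 0  (stop)
So -473/282 = [-2; 3, 10, 9].

[-2; 3, 10, 9]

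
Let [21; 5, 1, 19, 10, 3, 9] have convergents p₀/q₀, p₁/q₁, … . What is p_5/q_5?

Using pₖ = aₖpₖ₋₁ + pₖ₋₂, qₖ = aₖqₖ₋₁ + qₖ₋₂ (with p₋₁=1, p₋₂=0, q₋₁=0, q₋₂=1):
  k=0: a=21, p=21, q=1
  k=1: a=5, p=106, q=5
  k=2: a=1, p=127, q=6
  k=3: a=19, p=2519, q=119
  k=4: a=10, p=25317, q=1196
  k=5: a=3, p=78470, q=3707

78470/3707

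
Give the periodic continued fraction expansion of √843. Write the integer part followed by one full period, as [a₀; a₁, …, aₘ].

[29; 29, 58]

a₀ = ⌊√843⌋ = 29.
With m₀=0, d₀=1 and mₖ₊₁ = dₖaₖ − mₖ, dₖ₊₁ = (n − mₖ₊₁²)/dₖ, aₖ₊₁ = ⌊(a₀+mₖ₊₁)/dₖ₊₁⌋:
  k=1: m=29, d=2, a=29
  k=2: m=29, d=1, a=58
d=1 and a=2a₀=58 at k=2, so the next step gives (m, d) = (29, 2) again — its k=1 value — and the period has length 2.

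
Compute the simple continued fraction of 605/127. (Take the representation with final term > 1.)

605 = 4×127 + 97
127 = 1×97 + 30
97 = 3×30 + 7
30 = 4×7 + 2
7 = 3×2 + 1
2 = 2×1 + 0  (stop)
So 605/127 = [4; 1, 3, 4, 3, 2].

[4; 1, 3, 4, 3, 2]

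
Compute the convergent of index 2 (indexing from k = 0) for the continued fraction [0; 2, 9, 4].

Using pₖ = aₖpₖ₋₁ + pₖ₋₂, qₖ = aₖqₖ₋₁ + qₖ₋₂ (with p₋₁=1, p₋₂=0, q₋₁=0, q₋₂=1):
  k=0: a=0, p=0, q=1
  k=1: a=2, p=1, q=2
  k=2: a=9, p=9, q=19

9/19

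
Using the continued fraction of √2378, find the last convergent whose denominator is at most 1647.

80218/1645

√2378 = [48; 1, 3, 3, 1, 96, …] (period length 5).
Convergents:
  p_0/q_0 = 48/1
  p_1/q_1 = 49/1
  p_2/q_2 = 195/4
  p_3/q_3 = 634/13
  p_4/q_4 = 829/17
  p_5/q_5 = 80218/1645
  p_6/q_6 = 81047/1662
q_5 = 1645 ≤ 1647 < 1662 = q_6, so the answer is 80218/1645.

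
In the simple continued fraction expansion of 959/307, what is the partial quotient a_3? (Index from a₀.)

1

959 = 3·307 + 38   →  a_0 = 3
307 = 8·38 + 3   →  a_1 = 8
38 = 12·3 + 2   →  a_2 = 12
3 = 1·2 + 1   →  a_3 = 1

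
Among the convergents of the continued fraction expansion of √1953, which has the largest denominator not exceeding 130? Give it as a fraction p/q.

√1953 = [44; 5, 5, 3, 12, 3, 5, 5, 88, …] (period length 8).
Convergents:
  p_0/q_0 = 44/1
  p_1/q_1 = 221/5
  p_2/q_2 = 1149/26
  p_3/q_3 = 3668/83
  p_4/q_4 = 45165/1022
q_3 = 83 ≤ 130 < 1022 = q_4, so the answer is 3668/83.

3668/83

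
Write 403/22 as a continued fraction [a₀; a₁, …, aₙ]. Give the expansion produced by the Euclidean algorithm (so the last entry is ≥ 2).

[18; 3, 7]

403 = 18*22 + 7
22 = 3*7 + 1
7 = 7*1 + 0  (stop)
So 403/22 = [18; 3, 7].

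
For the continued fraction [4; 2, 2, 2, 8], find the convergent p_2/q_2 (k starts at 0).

22/5

Using pₖ = aₖpₖ₋₁ + pₖ₋₂, qₖ = aₖqₖ₋₁ + qₖ₋₂ (with p₋₁=1, p₋₂=0, q₋₁=0, q₋₂=1):
  k=0: a=4, p=4, q=1
  k=1: a=2, p=9, q=2
  k=2: a=2, p=22, q=5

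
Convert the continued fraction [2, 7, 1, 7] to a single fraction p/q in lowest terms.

Using pₖ = aₖpₖ₋₁ + pₖ₋₂ and qₖ = aₖqₖ₋₁ + qₖ₋₂:
  k=0: a=2, p=2, q=1
  k=1: a=7, p=15, q=7
  k=2: a=1, p=17, q=8
  k=3: a=7, p=134, q=63

134/63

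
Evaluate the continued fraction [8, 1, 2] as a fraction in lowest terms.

Fold from the inside: start with 2/1.
  1 + 1/2 = 3/2
  8 + 2/3 = 26/3

26/3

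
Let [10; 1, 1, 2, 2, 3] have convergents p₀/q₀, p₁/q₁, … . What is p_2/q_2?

Using pₖ = aₖpₖ₋₁ + pₖ₋₂, qₖ = aₖqₖ₋₁ + qₖ₋₂ (with p₋₁=1, p₋₂=0, q₋₁=0, q₋₂=1):
  k=0: a=10, p=10, q=1
  k=1: a=1, p=11, q=1
  k=2: a=1, p=21, q=2

21/2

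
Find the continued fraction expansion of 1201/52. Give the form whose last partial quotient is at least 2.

[23; 10, 2, 2]

1201 = 23*52 + 5
52 = 10*5 + 2
5 = 2*2 + 1
2 = 2*1 + 0  (stop)
So 1201/52 = [23; 10, 2, 2].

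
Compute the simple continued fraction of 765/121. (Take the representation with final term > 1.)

765 = 6·121 + 39
121 = 3·39 + 4
39 = 9·4 + 3
4 = 1·3 + 1
3 = 3·1 + 0  (stop)
So 765/121 = [6; 3, 9, 1, 3].

[6; 3, 9, 1, 3]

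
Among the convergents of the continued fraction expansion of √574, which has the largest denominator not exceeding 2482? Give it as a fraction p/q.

√574 = [23; 1, 22, 1, 46, …] (period length 4).
Convergents:
  p_0/q_0 = 23/1
  p_1/q_1 = 24/1
  p_2/q_2 = 551/23
  p_3/q_3 = 575/24
  p_4/q_4 = 27001/1127
  p_5/q_5 = 27576/1151
  p_6/q_6 = 633673/26449
q_5 = 1151 ≤ 2482 < 26449 = q_6, so the answer is 27576/1151.

27576/1151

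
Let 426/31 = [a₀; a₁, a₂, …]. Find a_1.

1

426 = 13·31 + 23   →  a_0 = 13
31 = 1·23 + 8   →  a_1 = 1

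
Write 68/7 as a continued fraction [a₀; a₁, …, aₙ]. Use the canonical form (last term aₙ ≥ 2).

[9; 1, 2, 2]

68 = 9·7 + 5
7 = 1·5 + 2
5 = 2·2 + 1
2 = 2·1 + 0  (stop)
So 68/7 = [9; 1, 2, 2].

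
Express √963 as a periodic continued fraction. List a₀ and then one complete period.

a₀ = ⌊√963⌋ = 31.
With m₀=0, d₀=1 and mₖ₊₁ = dₖaₖ − mₖ, dₖ₊₁ = (n − mₖ₊₁²)/dₖ, aₖ₊₁ = ⌊(a₀+mₖ₊₁)/dₖ₊₁⌋:
  k=1: m=31, d=2, a=31
  k=2: m=31, d=1, a=62
d=1 and a=2a₀=62 at k=2, so the next step gives (m, d) = (31, 2) again — its k=1 value — and the period has length 2.

[31; 31, 62]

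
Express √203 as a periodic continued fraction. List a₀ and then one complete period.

a₀ = ⌊√203⌋ = 14.
With m₀=0, d₀=1 and mₖ₊₁ = dₖaₖ − mₖ, dₖ₊₁ = (n − mₖ₊₁²)/dₖ, aₖ₊₁ = ⌊(a₀+mₖ₊₁)/dₖ₊₁⌋:
  k=1: m=14, d=7, a=4
  k=2: m=14, d=1, a=28
d=1 and a=2a₀=28 at k=2, so the next step gives (m, d) = (14, 7) again — its k=1 value — and the period has length 2.

[14; 4, 28]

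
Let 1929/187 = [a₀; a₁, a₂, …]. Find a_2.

1929 = 10·187 + 59   →  a_0 = 10
187 = 3·59 + 10   →  a_1 = 3
59 = 5·10 + 9   →  a_2 = 5

5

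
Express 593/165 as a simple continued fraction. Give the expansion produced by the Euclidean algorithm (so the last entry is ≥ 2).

[3; 1, 1, 2, 6, 5]

593 = 3*165 + 98
165 = 1*98 + 67
98 = 1*67 + 31
67 = 2*31 + 5
31 = 6*5 + 1
5 = 5*1 + 0  (stop)
So 593/165 = [3; 1, 1, 2, 6, 5].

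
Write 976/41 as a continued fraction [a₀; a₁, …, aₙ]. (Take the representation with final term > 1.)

976 = 23*41 + 33
41 = 1*33 + 8
33 = 4*8 + 1
8 = 8*1 + 0  (stop)
So 976/41 = [23; 1, 4, 8].

[23; 1, 4, 8]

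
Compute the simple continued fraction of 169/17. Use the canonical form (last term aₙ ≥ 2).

[9; 1, 16]

169 = 9*17 + 16
17 = 1*16 + 1
16 = 16*1 + 0  (stop)
So 169/17 = [9; 1, 16].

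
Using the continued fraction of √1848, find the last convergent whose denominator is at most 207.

√1848 = [42; 1, 84, …] (period length 2).
Convergents:
  p_0/q_0 = 42/1
  p_1/q_1 = 43/1
  p_2/q_2 = 3654/85
  p_3/q_3 = 3697/86
  p_4/q_4 = 314202/7309
q_3 = 86 ≤ 207 < 7309 = q_4, so the answer is 3697/86.

3697/86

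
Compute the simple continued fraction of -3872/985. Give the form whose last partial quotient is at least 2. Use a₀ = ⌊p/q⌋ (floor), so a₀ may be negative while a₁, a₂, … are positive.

-3872 = -4*985 + 68
985 = 14*68 + 33
68 = 2*33 + 2
33 = 16*2 + 1
2 = 2*1 + 0  (stop)
So -3872/985 = [-4; 14, 2, 16, 2].

[-4; 14, 2, 16, 2]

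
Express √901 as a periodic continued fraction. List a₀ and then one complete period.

[30; 60]

a₀ = ⌊√901⌋ = 30.
With m₀=0, d₀=1 and mₖ₊₁ = dₖaₖ − mₖ, dₖ₊₁ = (n − mₖ₊₁²)/dₖ, aₖ₊₁ = ⌊(a₀+mₖ₊₁)/dₖ₊₁⌋:
  k=1: m=30, d=1, a=60
d=1 and a=2a₀=60 at k=1, so the next step gives (m, d) = (30, 1) again — its k=1 value — and the period has length 1.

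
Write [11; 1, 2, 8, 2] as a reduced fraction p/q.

619/53

Fold from the inside: start with 2/1.
  8 + 1/2 = 17/2
  2 + 2/17 = 36/17
  1 + 17/36 = 53/36
  11 + 36/53 = 619/53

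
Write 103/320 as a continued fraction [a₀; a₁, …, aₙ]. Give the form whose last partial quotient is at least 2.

[0; 3, 9, 2, 1, 3]

103 = 0×320 + 103
320 = 3×103 + 11
103 = 9×11 + 4
11 = 2×4 + 3
4 = 1×3 + 1
3 = 3×1 + 0  (stop)
So 103/320 = [0; 3, 9, 2, 1, 3].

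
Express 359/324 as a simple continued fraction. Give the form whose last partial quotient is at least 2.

[1; 9, 3, 1, 8]

359 = 1·324 + 35
324 = 9·35 + 9
35 = 3·9 + 8
9 = 1·8 + 1
8 = 8·1 + 0  (stop)
So 359/324 = [1; 9, 3, 1, 8].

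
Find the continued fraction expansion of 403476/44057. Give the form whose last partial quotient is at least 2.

[9; 6, 3, 18, 11, 2, 5]

403476 = 9×44057 + 6963
44057 = 6×6963 + 2279
6963 = 3×2279 + 126
2279 = 18×126 + 11
126 = 11×11 + 5
11 = 2×5 + 1
5 = 5×1 + 0  (stop)
So 403476/44057 = [9; 6, 3, 18, 11, 2, 5].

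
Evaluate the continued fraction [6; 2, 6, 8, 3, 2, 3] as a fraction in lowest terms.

17028/2635

Fold from the inside: start with 3/1.
  2 + 1/3 = 7/3
  3 + 3/7 = 24/7
  8 + 7/24 = 199/24
  6 + 24/199 = 1218/199
  2 + 199/1218 = 2635/1218
  6 + 1218/2635 = 17028/2635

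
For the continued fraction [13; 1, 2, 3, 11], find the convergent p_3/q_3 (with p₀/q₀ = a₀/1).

137/10

Using pₖ = aₖpₖ₋₁ + pₖ₋₂, qₖ = aₖqₖ₋₁ + qₖ₋₂ (with p₋₁=1, p₋₂=0, q₋₁=0, q₋₂=1):
  k=0: a=13, p=13, q=1
  k=1: a=1, p=14, q=1
  k=2: a=2, p=41, q=3
  k=3: a=3, p=137, q=10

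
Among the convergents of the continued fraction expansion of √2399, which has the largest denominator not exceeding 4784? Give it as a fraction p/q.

232751/4752

√2399 = [48; 1, 47, 1, 96, …] (period length 4).
Convergents:
  p_0/q_0 = 48/1
  p_1/q_1 = 49/1
  p_2/q_2 = 2351/48
  p_3/q_3 = 2400/49
  p_4/q_4 = 232751/4752
  p_5/q_5 = 235151/4801
q_4 = 4752 ≤ 4784 < 4801 = q_5, so the answer is 232751/4752.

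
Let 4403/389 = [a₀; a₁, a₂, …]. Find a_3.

3

4403 = 11·389 + 124   →  a_0 = 11
389 = 3·124 + 17   →  a_1 = 3
124 = 7·17 + 5   →  a_2 = 7
17 = 3·5 + 2   →  a_3 = 3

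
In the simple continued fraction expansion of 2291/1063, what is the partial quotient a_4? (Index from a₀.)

2291 = 2·1063 + 165   →  a_0 = 2
1063 = 6·165 + 73   →  a_1 = 6
165 = 2·73 + 19   →  a_2 = 2
73 = 3·19 + 16   →  a_3 = 3
19 = 1·16 + 3   →  a_4 = 1

1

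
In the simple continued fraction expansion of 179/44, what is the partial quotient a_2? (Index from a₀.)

179 = 4·44 + 3   →  a_0 = 4
44 = 14·3 + 2   →  a_1 = 14
3 = 1·2 + 1   →  a_2 = 1

1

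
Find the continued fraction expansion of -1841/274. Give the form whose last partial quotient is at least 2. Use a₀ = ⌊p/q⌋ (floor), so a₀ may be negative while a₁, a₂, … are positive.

-1841 = -7*274 + 77
274 = 3*77 + 43
77 = 1*43 + 34
43 = 1*34 + 9
34 = 3*9 + 7
9 = 1*7 + 2
7 = 3*2 + 1
2 = 2*1 + 0  (stop)
So -1841/274 = [-7; 3, 1, 1, 3, 1, 3, 2].

[-7; 3, 1, 1, 3, 1, 3, 2]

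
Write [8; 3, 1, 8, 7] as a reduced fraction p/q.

Using pₖ = aₖpₖ₋₁ + pₖ₋₂ and qₖ = aₖqₖ₋₁ + qₖ₋₂:
  k=0: a=8, p=8, q=1
  k=1: a=3, p=25, q=3
  k=2: a=1, p=33, q=4
  k=3: a=8, p=289, q=35
  k=4: a=7, p=2056, q=249

2056/249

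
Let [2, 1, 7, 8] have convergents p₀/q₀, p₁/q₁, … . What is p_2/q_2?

23/8

Using pₖ = aₖpₖ₋₁ + pₖ₋₂, qₖ = aₖqₖ₋₁ + qₖ₋₂ (with p₋₁=1, p₋₂=0, q₋₁=0, q₋₂=1):
  k=0: a=2, p=2, q=1
  k=1: a=1, p=3, q=1
  k=2: a=7, p=23, q=8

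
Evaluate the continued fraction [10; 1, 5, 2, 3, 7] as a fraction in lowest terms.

3557/328

Using pₖ = aₖpₖ₋₁ + pₖ₋₂ and qₖ = aₖqₖ₋₁ + qₖ₋₂:
  k=0: a=10, p=10, q=1
  k=1: a=1, p=11, q=1
  k=2: a=5, p=65, q=6
  k=3: a=2, p=141, q=13
  k=4: a=3, p=488, q=45
  k=5: a=7, p=3557, q=328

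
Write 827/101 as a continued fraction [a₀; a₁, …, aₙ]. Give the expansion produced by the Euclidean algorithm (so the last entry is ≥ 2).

[8; 5, 3, 6]

827 = 8×101 + 19
101 = 5×19 + 6
19 = 3×6 + 1
6 = 6×1 + 0  (stop)
So 827/101 = [8; 5, 3, 6].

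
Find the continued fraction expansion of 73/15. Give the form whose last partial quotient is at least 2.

73 = 4*15 + 13
15 = 1*13 + 2
13 = 6*2 + 1
2 = 2*1 + 0  (stop)
So 73/15 = [4; 1, 6, 2].

[4; 1, 6, 2]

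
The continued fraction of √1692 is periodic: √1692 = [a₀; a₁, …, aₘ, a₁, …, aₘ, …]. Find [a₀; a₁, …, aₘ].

a₀ = ⌊√1692⌋ = 41.
With m₀=0, d₀=1 and mₖ₊₁ = dₖaₖ − mₖ, dₖ₊₁ = (n − mₖ₊₁²)/dₖ, aₖ₊₁ = ⌊(a₀+mₖ₊₁)/dₖ₊₁⌋:
  k=1: m=41, d=11, a=7
  k=2: m=36, d=36, a=2
  k=3: m=36, d=11, a=7
  k=4: m=41, d=1, a=82
d=1 and a=2a₀=82 at k=4, so the next step gives (m, d) = (41, 11) again — its k=1 value — and the period has length 4.

[41; 7, 2, 7, 82]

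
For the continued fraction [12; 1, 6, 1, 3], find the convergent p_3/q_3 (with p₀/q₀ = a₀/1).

103/8

Using pₖ = aₖpₖ₋₁ + pₖ₋₂, qₖ = aₖqₖ₋₁ + qₖ₋₂ (with p₋₁=1, p₋₂=0, q₋₁=0, q₋₂=1):
  k=0: a=12, p=12, q=1
  k=1: a=1, p=13, q=1
  k=2: a=6, p=90, q=7
  k=3: a=1, p=103, q=8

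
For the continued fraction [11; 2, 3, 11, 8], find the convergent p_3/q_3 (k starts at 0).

Using pₖ = aₖpₖ₋₁ + pₖ₋₂, qₖ = aₖqₖ₋₁ + qₖ₋₂ (with p₋₁=1, p₋₂=0, q₋₁=0, q₋₂=1):
  k=0: a=11, p=11, q=1
  k=1: a=2, p=23, q=2
  k=2: a=3, p=80, q=7
  k=3: a=11, p=903, q=79

903/79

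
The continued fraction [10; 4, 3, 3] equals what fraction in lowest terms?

440/43

Using pₖ = aₖpₖ₋₁ + pₖ₋₂ and qₖ = aₖqₖ₋₁ + qₖ₋₂:
  k=0: a=10, p=10, q=1
  k=1: a=4, p=41, q=4
  k=2: a=3, p=133, q=13
  k=3: a=3, p=440, q=43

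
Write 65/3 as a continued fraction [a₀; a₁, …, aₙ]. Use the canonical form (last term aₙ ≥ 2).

65 = 21·3 + 2
3 = 1·2 + 1
2 = 2·1 + 0  (stop)
So 65/3 = [21; 1, 2].

[21; 1, 2]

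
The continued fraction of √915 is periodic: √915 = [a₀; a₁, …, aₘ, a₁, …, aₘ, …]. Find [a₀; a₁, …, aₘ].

a₀ = ⌊√915⌋ = 30.
With m₀=0, d₀=1 and mₖ₊₁ = dₖaₖ − mₖ, dₖ₊₁ = (n − mₖ₊₁²)/dₖ, aₖ₊₁ = ⌊(a₀+mₖ₊₁)/dₖ₊₁⌋:
  k=1: m=30, d=15, a=4
  k=2: m=30, d=1, a=60
d=1 and a=2a₀=60 at k=2, so the next step gives (m, d) = (30, 15) again — its k=1 value — and the period has length 2.

[30; 4, 60]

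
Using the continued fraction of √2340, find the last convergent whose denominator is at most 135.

4015/83

√2340 = [48; 2, 1, 2, 10, 2, 1, 2, 96, …] (period length 8).
Convergents:
  p_0/q_0 = 48/1
  p_1/q_1 = 97/2
  p_2/q_2 = 145/3
  p_3/q_3 = 387/8
  p_4/q_4 = 4015/83
  p_5/q_5 = 8417/174
q_4 = 83 ≤ 135 < 174 = q_5, so the answer is 4015/83.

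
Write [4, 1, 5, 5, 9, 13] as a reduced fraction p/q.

Using pₖ = aₖpₖ₋₁ + pₖ₋₂ and qₖ = aₖqₖ₋₁ + qₖ₋₂:
  k=0: a=4, p=4, q=1
  k=1: a=1, p=5, q=1
  k=2: a=5, p=29, q=6
  k=3: a=5, p=150, q=31
  k=4: a=9, p=1379, q=285
  k=5: a=13, p=18077, q=3736

18077/3736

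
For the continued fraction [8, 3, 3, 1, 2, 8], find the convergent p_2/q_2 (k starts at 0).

83/10

Using pₖ = aₖpₖ₋₁ + pₖ₋₂, qₖ = aₖqₖ₋₁ + qₖ₋₂ (with p₋₁=1, p₋₂=0, q₋₁=0, q₋₂=1):
  k=0: a=8, p=8, q=1
  k=1: a=3, p=25, q=3
  k=2: a=3, p=83, q=10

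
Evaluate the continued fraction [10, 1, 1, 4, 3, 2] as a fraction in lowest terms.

Using pₖ = aₖpₖ₋₁ + pₖ₋₂ and qₖ = aₖqₖ₋₁ + qₖ₋₂:
  k=0: a=10, p=10, q=1
  k=1: a=1, p=11, q=1
  k=2: a=1, p=21, q=2
  k=3: a=4, p=95, q=9
  k=4: a=3, p=306, q=29
  k=5: a=2, p=707, q=67

707/67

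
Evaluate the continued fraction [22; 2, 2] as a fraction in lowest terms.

Using pₖ = aₖpₖ₋₁ + pₖ₋₂ and qₖ = aₖqₖ₋₁ + qₖ₋₂:
  k=0: a=22, p=22, q=1
  k=1: a=2, p=45, q=2
  k=2: a=2, p=112, q=5

112/5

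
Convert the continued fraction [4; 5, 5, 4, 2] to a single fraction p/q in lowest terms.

Using pₖ = aₖpₖ₋₁ + pₖ₋₂ and qₖ = aₖqₖ₋₁ + qₖ₋₂:
  k=0: a=4, p=4, q=1
  k=1: a=5, p=21, q=5
  k=2: a=5, p=109, q=26
  k=3: a=4, p=457, q=109
  k=4: a=2, p=1023, q=244

1023/244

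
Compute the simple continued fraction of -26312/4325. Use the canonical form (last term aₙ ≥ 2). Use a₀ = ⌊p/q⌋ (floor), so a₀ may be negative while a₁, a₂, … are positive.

[-7; 1, 10, 1, 18, 19]

-26312 = -7·4325 + 3963
4325 = 1·3963 + 362
3963 = 10·362 + 343
362 = 1·343 + 19
343 = 18·19 + 1
19 = 19·1 + 0  (stop)
So -26312/4325 = [-7; 1, 10, 1, 18, 19].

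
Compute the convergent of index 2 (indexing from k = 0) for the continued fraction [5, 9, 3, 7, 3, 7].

143/28

Using pₖ = aₖpₖ₋₁ + pₖ₋₂, qₖ = aₖqₖ₋₁ + qₖ₋₂ (with p₋₁=1, p₋₂=0, q₋₁=0, q₋₂=1):
  k=0: a=5, p=5, q=1
  k=1: a=9, p=46, q=9
  k=2: a=3, p=143, q=28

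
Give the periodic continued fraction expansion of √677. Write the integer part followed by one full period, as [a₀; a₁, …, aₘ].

[26; 52]

a₀ = ⌊√677⌋ = 26.
With m₀=0, d₀=1 and mₖ₊₁ = dₖaₖ − mₖ, dₖ₊₁ = (n − mₖ₊₁²)/dₖ, aₖ₊₁ = ⌊(a₀+mₖ₊₁)/dₖ₊₁⌋:
  k=1: m=26, d=1, a=52
d=1 and a=2a₀=52 at k=1, so the next step gives (m, d) = (26, 1) again — its k=1 value — and the period has length 1.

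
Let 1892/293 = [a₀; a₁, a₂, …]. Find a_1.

1892 = 6·293 + 134   →  a_0 = 6
293 = 2·134 + 25   →  a_1 = 2

2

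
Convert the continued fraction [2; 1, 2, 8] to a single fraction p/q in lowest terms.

Using pₖ = aₖpₖ₋₁ + pₖ₋₂ and qₖ = aₖqₖ₋₁ + qₖ₋₂:
  k=0: a=2, p=2, q=1
  k=1: a=1, p=3, q=1
  k=2: a=2, p=8, q=3
  k=3: a=8, p=67, q=25

67/25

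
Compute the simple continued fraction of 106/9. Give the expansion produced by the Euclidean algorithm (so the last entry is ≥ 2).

[11; 1, 3, 2]

106 = 11·9 + 7
9 = 1·7 + 2
7 = 3·2 + 1
2 = 2·1 + 0  (stop)
So 106/9 = [11; 1, 3, 2].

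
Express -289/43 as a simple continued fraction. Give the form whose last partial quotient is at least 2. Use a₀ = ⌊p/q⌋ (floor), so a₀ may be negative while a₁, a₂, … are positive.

[-7; 3, 1, 1, 2, 2]

-289 = -7*43 + 12
43 = 3*12 + 7
12 = 1*7 + 5
7 = 1*5 + 2
5 = 2*2 + 1
2 = 2*1 + 0  (stop)
So -289/43 = [-7; 3, 1, 1, 2, 2].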